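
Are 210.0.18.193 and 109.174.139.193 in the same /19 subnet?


Mask: 255.255.224.0
210.0.18.193 AND mask = 210.0.0.0
109.174.139.193 AND mask = 109.174.128.0
No, different subnets (210.0.0.0 vs 109.174.128.0)


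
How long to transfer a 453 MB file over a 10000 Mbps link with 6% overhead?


Effective throughput = 10000 * (1 - 6/100) = 9400 Mbps
File size in Mb = 453 * 8 = 3624 Mb
Time = 3624 / 9400
Time = 0.3855 seconds


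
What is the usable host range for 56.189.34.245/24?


Network: 56.189.34.0
Broadcast: 56.189.34.255
First usable = network + 1
Last usable = broadcast - 1
Range: 56.189.34.1 to 56.189.34.254


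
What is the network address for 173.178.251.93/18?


IP:   10101101.10110010.11111011.01011101
Mask: 11111111.11111111.11000000.00000000
AND operation:
Net:  10101101.10110010.11000000.00000000
Network: 173.178.192.0/18


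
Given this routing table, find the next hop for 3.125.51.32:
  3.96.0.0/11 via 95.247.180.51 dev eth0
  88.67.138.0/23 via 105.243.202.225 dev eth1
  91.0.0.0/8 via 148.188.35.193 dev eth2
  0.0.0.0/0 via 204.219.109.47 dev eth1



Longest prefix match for 3.125.51.32:
  /11 3.96.0.0: MATCH
  /23 88.67.138.0: no
  /8 91.0.0.0: no
  /0 0.0.0.0: MATCH
Selected: next-hop 95.247.180.51 via eth0 (matched /11)


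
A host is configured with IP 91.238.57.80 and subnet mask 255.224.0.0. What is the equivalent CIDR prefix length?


Binary: 11111111.11100000.00000000.00000000
Count leading 1s
Prefix: /11


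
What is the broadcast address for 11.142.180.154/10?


Network: 11.128.0.0/10
Host bits = 22
Set all host bits to 1:
Broadcast: 11.191.255.255


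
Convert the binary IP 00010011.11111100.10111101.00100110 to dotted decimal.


00010011 = 19
11111100 = 252
10111101 = 189
00100110 = 38
IP: 19.252.189.38


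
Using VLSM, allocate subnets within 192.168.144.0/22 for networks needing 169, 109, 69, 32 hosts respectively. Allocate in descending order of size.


169 hosts -> /24 (254 usable): 192.168.144.0/24
109 hosts -> /25 (126 usable): 192.168.145.0/25
69 hosts -> /25 (126 usable): 192.168.145.128/25
32 hosts -> /26 (62 usable): 192.168.146.0/26
Allocation: 192.168.144.0/24 (169 hosts, 254 usable); 192.168.145.0/25 (109 hosts, 126 usable); 192.168.145.128/25 (69 hosts, 126 usable); 192.168.146.0/26 (32 hosts, 62 usable)


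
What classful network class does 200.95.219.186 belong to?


First octet: 200
Binary: 11001000
110xxxxx -> Class C (192-223)
Class C, default mask 255.255.255.0 (/24)


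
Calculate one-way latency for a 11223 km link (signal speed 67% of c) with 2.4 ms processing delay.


Speed = 0.67 * 3e5 km/s = 201000 km/s
Propagation delay = 11223 / 201000 = 0.0558 s = 55.8358 ms
Processing delay = 2.4 ms
Total one-way latency = 58.2358 ms


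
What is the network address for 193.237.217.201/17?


IP:   11000001.11101101.11011001.11001001
Mask: 11111111.11111111.10000000.00000000
AND operation:
Net:  11000001.11101101.10000000.00000000
Network: 193.237.128.0/17


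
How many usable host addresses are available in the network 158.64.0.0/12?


Host bits = 32 - 12 = 20
Total addresses = 2^20 = 1048576
Usable = total - 2 (network and broadcast)
Usable hosts: 1048574


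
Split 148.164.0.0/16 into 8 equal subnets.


New prefix = 16 + 3 = 19
Each subnet has 8192 addresses
  148.164.0.0/19
  148.164.32.0/19
  148.164.64.0/19
  148.164.96.0/19
  148.164.128.0/19
  148.164.160.0/19
  148.164.192.0/19
  148.164.224.0/19
Subnets: 148.164.0.0/19, 148.164.32.0/19, 148.164.64.0/19, 148.164.96.0/19, 148.164.128.0/19, 148.164.160.0/19, 148.164.192.0/19, 148.164.224.0/19


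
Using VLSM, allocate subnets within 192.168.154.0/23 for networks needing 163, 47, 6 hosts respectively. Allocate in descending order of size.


163 hosts -> /24 (254 usable): 192.168.154.0/24
47 hosts -> /26 (62 usable): 192.168.155.0/26
6 hosts -> /29 (6 usable): 192.168.155.64/29
Allocation: 192.168.154.0/24 (163 hosts, 254 usable); 192.168.155.0/26 (47 hosts, 62 usable); 192.168.155.64/29 (6 hosts, 6 usable)


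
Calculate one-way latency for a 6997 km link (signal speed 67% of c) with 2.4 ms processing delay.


Speed = 0.67 * 3e5 km/s = 201000 km/s
Propagation delay = 6997 / 201000 = 0.0348 s = 34.8109 ms
Processing delay = 2.4 ms
Total one-way latency = 37.2109 ms


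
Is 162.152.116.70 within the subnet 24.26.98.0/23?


Subnet network: 24.26.98.0
Test IP AND mask: 162.152.116.0
No, 162.152.116.70 is not in 24.26.98.0/23


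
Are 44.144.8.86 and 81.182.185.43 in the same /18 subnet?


Mask: 255.255.192.0
44.144.8.86 AND mask = 44.144.0.0
81.182.185.43 AND mask = 81.182.128.0
No, different subnets (44.144.0.0 vs 81.182.128.0)


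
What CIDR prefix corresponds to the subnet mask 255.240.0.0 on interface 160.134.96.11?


Binary: 11111111.11110000.00000000.00000000
Count leading 1s
Prefix: /12


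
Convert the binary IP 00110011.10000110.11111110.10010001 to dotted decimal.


00110011 = 51
10000110 = 134
11111110 = 254
10010001 = 145
IP: 51.134.254.145


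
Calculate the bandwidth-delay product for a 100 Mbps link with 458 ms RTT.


BDP = bandwidth * RTT
= 100 Mbps * 458 ms
= 100 * 1e6 * 458 / 1000 bits
= 45800000 bits
= 5725000 bytes
= 5590.8203 KB
BDP = 45800000 bits (5725000 bytes)


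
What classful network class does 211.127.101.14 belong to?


First octet: 211
Binary: 11010011
110xxxxx -> Class C (192-223)
Class C, default mask 255.255.255.0 (/24)


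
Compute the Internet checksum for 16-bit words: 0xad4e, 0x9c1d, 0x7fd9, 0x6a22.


Sum all words (with carry folding):
+ 0xad4e = 0xad4e
+ 0x9c1d = 0x496c
+ 0x7fd9 = 0xc945
+ 0x6a22 = 0x3368
One's complement: ~0x3368
Checksum = 0xcc97


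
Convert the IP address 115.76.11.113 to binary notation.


115 = 01110011
76 = 01001100
11 = 00001011
113 = 01110001
Binary: 01110011.01001100.00001011.01110001


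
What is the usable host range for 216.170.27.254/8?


Network: 216.0.0.0
Broadcast: 216.255.255.255
First usable = network + 1
Last usable = broadcast - 1
Range: 216.0.0.1 to 216.255.255.254


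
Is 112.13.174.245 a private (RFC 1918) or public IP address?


RFC 1918 private ranges:
  10.0.0.0/8 (10.0.0.0 - 10.255.255.255)
  172.16.0.0/12 (172.16.0.0 - 172.31.255.255)
  192.168.0.0/16 (192.168.0.0 - 192.168.255.255)
Public (not in any RFC 1918 range)


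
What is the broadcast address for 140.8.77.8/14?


Network: 140.8.0.0/14
Host bits = 18
Set all host bits to 1:
Broadcast: 140.11.255.255


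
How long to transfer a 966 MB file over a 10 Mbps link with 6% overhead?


Effective throughput = 10 * (1 - 6/100) = 9.4 Mbps
File size in Mb = 966 * 8 = 7728 Mb
Time = 7728 / 9.4
Time = 822.1277 seconds


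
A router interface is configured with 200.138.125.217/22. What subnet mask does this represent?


/22 means 22 network bits, 10 host bits
Binary: 11111111111111111111110000000000
Mask: 255.255.252.0


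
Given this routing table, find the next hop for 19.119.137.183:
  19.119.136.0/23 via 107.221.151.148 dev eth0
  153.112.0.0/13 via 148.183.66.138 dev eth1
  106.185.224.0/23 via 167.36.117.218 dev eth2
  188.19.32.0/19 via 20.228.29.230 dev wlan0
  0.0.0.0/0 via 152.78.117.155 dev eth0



Longest prefix match for 19.119.137.183:
  /23 19.119.136.0: MATCH
  /13 153.112.0.0: no
  /23 106.185.224.0: no
  /19 188.19.32.0: no
  /0 0.0.0.0: MATCH
Selected: next-hop 107.221.151.148 via eth0 (matched /23)


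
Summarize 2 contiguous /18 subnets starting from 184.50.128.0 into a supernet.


Original prefix: /18
Number of subnets: 2 = 2^1
New prefix = 18 - 1 = 17
Supernet: 184.50.128.0/17


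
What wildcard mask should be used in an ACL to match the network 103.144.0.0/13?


Subnet mask: 255.248.0.0
Wildcard = 255.255.255.255 - subnet mask
255 - 255 = 0
255 - 248 = 7
255 - 0 = 255
255 - 0 = 255
Wildcard: 0.7.255.255


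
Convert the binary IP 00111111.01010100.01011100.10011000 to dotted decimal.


00111111 = 63
01010100 = 84
01011100 = 92
10011000 = 152
IP: 63.84.92.152


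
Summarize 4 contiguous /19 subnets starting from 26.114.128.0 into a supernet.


Original prefix: /19
Number of subnets: 4 = 2^2
New prefix = 19 - 2 = 17
Supernet: 26.114.128.0/17


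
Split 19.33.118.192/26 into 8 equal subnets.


New prefix = 26 + 3 = 29
Each subnet has 8 addresses
  19.33.118.192/29
  19.33.118.200/29
  19.33.118.208/29
  19.33.118.216/29
  19.33.118.224/29
  19.33.118.232/29
  19.33.118.240/29
  19.33.118.248/29
Subnets: 19.33.118.192/29, 19.33.118.200/29, 19.33.118.208/29, 19.33.118.216/29, 19.33.118.224/29, 19.33.118.232/29, 19.33.118.240/29, 19.33.118.248/29


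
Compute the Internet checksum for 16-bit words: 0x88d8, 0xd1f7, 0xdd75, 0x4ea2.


Sum all words (with carry folding):
+ 0x88d8 = 0x88d8
+ 0xd1f7 = 0x5ad0
+ 0xdd75 = 0x3846
+ 0x4ea2 = 0x86e8
One's complement: ~0x86e8
Checksum = 0x7917


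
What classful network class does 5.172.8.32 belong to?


First octet: 5
Binary: 00000101
0xxxxxxx -> Class A (1-126)
Class A, default mask 255.0.0.0 (/8)


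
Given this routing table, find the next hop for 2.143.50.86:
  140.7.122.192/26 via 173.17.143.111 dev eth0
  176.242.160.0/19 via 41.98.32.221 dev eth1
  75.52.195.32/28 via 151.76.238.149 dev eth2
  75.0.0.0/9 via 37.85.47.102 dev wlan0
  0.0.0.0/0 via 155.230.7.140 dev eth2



Longest prefix match for 2.143.50.86:
  /26 140.7.122.192: no
  /19 176.242.160.0: no
  /28 75.52.195.32: no
  /9 75.0.0.0: no
  /0 0.0.0.0: MATCH
Selected: next-hop 155.230.7.140 via eth2 (matched /0)


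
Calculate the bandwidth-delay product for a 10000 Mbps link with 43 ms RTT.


BDP = bandwidth * RTT
= 10000 Mbps * 43 ms
= 10000 * 1e6 * 43 / 1000 bits
= 430000000 bits
= 53750000 bytes
= 52490.2344 KB
BDP = 430000000 bits (53750000 bytes)


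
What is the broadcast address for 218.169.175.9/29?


Network: 218.169.175.8/29
Host bits = 3
Set all host bits to 1:
Broadcast: 218.169.175.15


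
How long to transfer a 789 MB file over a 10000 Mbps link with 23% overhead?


Effective throughput = 10000 * (1 - 23/100) = 7700 Mbps
File size in Mb = 789 * 8 = 6312 Mb
Time = 6312 / 7700
Time = 0.8197 seconds


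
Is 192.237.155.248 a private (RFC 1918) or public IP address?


RFC 1918 private ranges:
  10.0.0.0/8 (10.0.0.0 - 10.255.255.255)
  172.16.0.0/12 (172.16.0.0 - 172.31.255.255)
  192.168.0.0/16 (192.168.0.0 - 192.168.255.255)
Public (not in any RFC 1918 range)


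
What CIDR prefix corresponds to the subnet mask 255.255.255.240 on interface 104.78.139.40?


Binary: 11111111.11111111.11111111.11110000
Count leading 1s
Prefix: /28


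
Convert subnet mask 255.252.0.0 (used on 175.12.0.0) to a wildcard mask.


Subnet mask: 255.252.0.0
Wildcard = 255.255.255.255 - subnet mask
255 - 255 = 0
255 - 252 = 3
255 - 0 = 255
255 - 0 = 255
Wildcard: 0.3.255.255


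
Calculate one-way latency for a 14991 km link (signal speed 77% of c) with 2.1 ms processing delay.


Speed = 0.77 * 3e5 km/s = 231000 km/s
Propagation delay = 14991 / 231000 = 0.0649 s = 64.8961 ms
Processing delay = 2.1 ms
Total one-way latency = 66.9961 ms


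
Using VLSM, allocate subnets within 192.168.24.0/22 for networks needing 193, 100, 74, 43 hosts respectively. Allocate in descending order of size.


193 hosts -> /24 (254 usable): 192.168.24.0/24
100 hosts -> /25 (126 usable): 192.168.25.0/25
74 hosts -> /25 (126 usable): 192.168.25.128/25
43 hosts -> /26 (62 usable): 192.168.26.0/26
Allocation: 192.168.24.0/24 (193 hosts, 254 usable); 192.168.25.0/25 (100 hosts, 126 usable); 192.168.25.128/25 (74 hosts, 126 usable); 192.168.26.0/26 (43 hosts, 62 usable)


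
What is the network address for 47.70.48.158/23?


IP:   00101111.01000110.00110000.10011110
Mask: 11111111.11111111.11111110.00000000
AND operation:
Net:  00101111.01000110.00110000.00000000
Network: 47.70.48.0/23


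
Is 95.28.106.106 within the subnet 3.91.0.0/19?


Subnet network: 3.91.0.0
Test IP AND mask: 95.28.96.0
No, 95.28.106.106 is not in 3.91.0.0/19


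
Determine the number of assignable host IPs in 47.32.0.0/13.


Host bits = 32 - 13 = 19
Total addresses = 2^19 = 524288
Usable = total - 2 (network and broadcast)
Usable hosts: 524286


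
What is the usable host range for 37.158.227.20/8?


Network: 37.0.0.0
Broadcast: 37.255.255.255
First usable = network + 1
Last usable = broadcast - 1
Range: 37.0.0.1 to 37.255.255.254


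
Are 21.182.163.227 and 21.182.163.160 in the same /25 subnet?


Mask: 255.255.255.128
21.182.163.227 AND mask = 21.182.163.128
21.182.163.160 AND mask = 21.182.163.128
Yes, same subnet (21.182.163.128)


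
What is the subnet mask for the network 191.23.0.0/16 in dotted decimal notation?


/16 means 16 network bits, 16 host bits
Binary: 11111111111111110000000000000000
Mask: 255.255.0.0


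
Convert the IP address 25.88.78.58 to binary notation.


25 = 00011001
88 = 01011000
78 = 01001110
58 = 00111010
Binary: 00011001.01011000.01001110.00111010


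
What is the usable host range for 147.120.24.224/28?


Network: 147.120.24.224
Broadcast: 147.120.24.239
First usable = network + 1
Last usable = broadcast - 1
Range: 147.120.24.225 to 147.120.24.238


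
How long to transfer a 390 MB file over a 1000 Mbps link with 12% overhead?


Effective throughput = 1000 * (1 - 12/100) = 880 Mbps
File size in Mb = 390 * 8 = 3120 Mb
Time = 3120 / 880
Time = 3.5455 seconds


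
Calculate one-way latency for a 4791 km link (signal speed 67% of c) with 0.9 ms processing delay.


Speed = 0.67 * 3e5 km/s = 201000 km/s
Propagation delay = 4791 / 201000 = 0.0238 s = 23.8358 ms
Processing delay = 0.9 ms
Total one-way latency = 24.7358 ms


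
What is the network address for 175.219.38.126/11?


IP:   10101111.11011011.00100110.01111110
Mask: 11111111.11100000.00000000.00000000
AND operation:
Net:  10101111.11000000.00000000.00000000
Network: 175.192.0.0/11


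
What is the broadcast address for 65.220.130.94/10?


Network: 65.192.0.0/10
Host bits = 22
Set all host bits to 1:
Broadcast: 65.255.255.255


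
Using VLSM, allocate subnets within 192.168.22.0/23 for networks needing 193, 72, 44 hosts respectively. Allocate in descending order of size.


193 hosts -> /24 (254 usable): 192.168.22.0/24
72 hosts -> /25 (126 usable): 192.168.23.0/25
44 hosts -> /26 (62 usable): 192.168.23.128/26
Allocation: 192.168.22.0/24 (193 hosts, 254 usable); 192.168.23.0/25 (72 hosts, 126 usable); 192.168.23.128/26 (44 hosts, 62 usable)


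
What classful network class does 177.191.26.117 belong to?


First octet: 177
Binary: 10110001
10xxxxxx -> Class B (128-191)
Class B, default mask 255.255.0.0 (/16)


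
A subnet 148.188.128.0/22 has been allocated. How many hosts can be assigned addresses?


Host bits = 32 - 22 = 10
Total addresses = 2^10 = 1024
Usable = total - 2 (network and broadcast)
Usable hosts: 1022


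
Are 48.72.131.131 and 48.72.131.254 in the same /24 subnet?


Mask: 255.255.255.0
48.72.131.131 AND mask = 48.72.131.0
48.72.131.254 AND mask = 48.72.131.0
Yes, same subnet (48.72.131.0)


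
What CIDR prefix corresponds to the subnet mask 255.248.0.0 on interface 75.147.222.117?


Binary: 11111111.11111000.00000000.00000000
Count leading 1s
Prefix: /13


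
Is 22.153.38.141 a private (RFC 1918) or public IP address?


RFC 1918 private ranges:
  10.0.0.0/8 (10.0.0.0 - 10.255.255.255)
  172.16.0.0/12 (172.16.0.0 - 172.31.255.255)
  192.168.0.0/16 (192.168.0.0 - 192.168.255.255)
Public (not in any RFC 1918 range)


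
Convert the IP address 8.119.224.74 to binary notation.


8 = 00001000
119 = 01110111
224 = 11100000
74 = 01001010
Binary: 00001000.01110111.11100000.01001010


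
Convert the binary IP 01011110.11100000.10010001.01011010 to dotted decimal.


01011110 = 94
11100000 = 224
10010001 = 145
01011010 = 90
IP: 94.224.145.90


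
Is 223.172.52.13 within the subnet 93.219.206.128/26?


Subnet network: 93.219.206.128
Test IP AND mask: 223.172.52.0
No, 223.172.52.13 is not in 93.219.206.128/26


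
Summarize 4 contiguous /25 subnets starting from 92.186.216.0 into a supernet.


Original prefix: /25
Number of subnets: 4 = 2^2
New prefix = 25 - 2 = 23
Supernet: 92.186.216.0/23


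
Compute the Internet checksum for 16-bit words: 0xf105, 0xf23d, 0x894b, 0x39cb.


Sum all words (with carry folding):
+ 0xf105 = 0xf105
+ 0xf23d = 0xe343
+ 0x894b = 0x6c8f
+ 0x39cb = 0xa65a
One's complement: ~0xa65a
Checksum = 0x59a5


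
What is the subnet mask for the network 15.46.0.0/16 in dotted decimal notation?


/16 means 16 network bits, 16 host bits
Binary: 11111111111111110000000000000000
Mask: 255.255.0.0


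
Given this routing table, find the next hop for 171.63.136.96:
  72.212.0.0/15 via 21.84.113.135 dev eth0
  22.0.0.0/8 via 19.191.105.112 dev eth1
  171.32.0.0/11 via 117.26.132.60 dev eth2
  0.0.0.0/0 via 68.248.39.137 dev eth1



Longest prefix match for 171.63.136.96:
  /15 72.212.0.0: no
  /8 22.0.0.0: no
  /11 171.32.0.0: MATCH
  /0 0.0.0.0: MATCH
Selected: next-hop 117.26.132.60 via eth2 (matched /11)


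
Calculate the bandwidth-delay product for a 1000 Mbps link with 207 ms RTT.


BDP = bandwidth * RTT
= 1000 Mbps * 207 ms
= 1000 * 1e6 * 207 / 1000 bits
= 207000000 bits
= 25875000 bytes
= 25268.5547 KB
BDP = 207000000 bits (25875000 bytes)


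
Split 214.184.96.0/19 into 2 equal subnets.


New prefix = 19 + 1 = 20
Each subnet has 4096 addresses
  214.184.96.0/20
  214.184.112.0/20
Subnets: 214.184.96.0/20, 214.184.112.0/20


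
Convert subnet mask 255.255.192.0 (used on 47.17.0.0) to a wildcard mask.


Subnet mask: 255.255.192.0
Wildcard = 255.255.255.255 - subnet mask
255 - 255 = 0
255 - 255 = 0
255 - 192 = 63
255 - 0 = 255
Wildcard: 0.0.63.255


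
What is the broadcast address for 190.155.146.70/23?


Network: 190.155.146.0/23
Host bits = 9
Set all host bits to 1:
Broadcast: 190.155.147.255


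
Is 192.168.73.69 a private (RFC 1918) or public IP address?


RFC 1918 private ranges:
  10.0.0.0/8 (10.0.0.0 - 10.255.255.255)
  172.16.0.0/12 (172.16.0.0 - 172.31.255.255)
  192.168.0.0/16 (192.168.0.0 - 192.168.255.255)
Private (in 192.168.0.0/16)


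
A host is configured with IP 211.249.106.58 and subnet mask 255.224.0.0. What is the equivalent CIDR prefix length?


Binary: 11111111.11100000.00000000.00000000
Count leading 1s
Prefix: /11


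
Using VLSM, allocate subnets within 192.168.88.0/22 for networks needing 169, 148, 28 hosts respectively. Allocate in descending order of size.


169 hosts -> /24 (254 usable): 192.168.88.0/24
148 hosts -> /24 (254 usable): 192.168.89.0/24
28 hosts -> /27 (30 usable): 192.168.90.0/27
Allocation: 192.168.88.0/24 (169 hosts, 254 usable); 192.168.89.0/24 (148 hosts, 254 usable); 192.168.90.0/27 (28 hosts, 30 usable)


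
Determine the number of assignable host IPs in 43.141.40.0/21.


Host bits = 32 - 21 = 11
Total addresses = 2^11 = 2048
Usable = total - 2 (network and broadcast)
Usable hosts: 2046


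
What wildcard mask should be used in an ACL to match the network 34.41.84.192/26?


Subnet mask: 255.255.255.192
Wildcard = 255.255.255.255 - subnet mask
255 - 255 = 0
255 - 255 = 0
255 - 255 = 0
255 - 192 = 63
Wildcard: 0.0.0.63


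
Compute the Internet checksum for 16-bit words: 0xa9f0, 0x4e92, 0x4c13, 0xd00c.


Sum all words (with carry folding):
+ 0xa9f0 = 0xa9f0
+ 0x4e92 = 0xf882
+ 0x4c13 = 0x4496
+ 0xd00c = 0x14a3
One's complement: ~0x14a3
Checksum = 0xeb5c


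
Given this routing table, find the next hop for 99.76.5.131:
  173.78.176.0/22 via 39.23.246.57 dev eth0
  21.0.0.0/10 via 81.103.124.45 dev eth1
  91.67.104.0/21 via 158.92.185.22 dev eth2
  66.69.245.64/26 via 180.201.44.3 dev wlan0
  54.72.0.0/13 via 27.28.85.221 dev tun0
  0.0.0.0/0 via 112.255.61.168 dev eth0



Longest prefix match for 99.76.5.131:
  /22 173.78.176.0: no
  /10 21.0.0.0: no
  /21 91.67.104.0: no
  /26 66.69.245.64: no
  /13 54.72.0.0: no
  /0 0.0.0.0: MATCH
Selected: next-hop 112.255.61.168 via eth0 (matched /0)


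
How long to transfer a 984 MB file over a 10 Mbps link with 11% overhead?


Effective throughput = 10 * (1 - 11/100) = 8.9 Mbps
File size in Mb = 984 * 8 = 7872 Mb
Time = 7872 / 8.9
Time = 884.4944 seconds


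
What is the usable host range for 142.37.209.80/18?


Network: 142.37.192.0
Broadcast: 142.37.255.255
First usable = network + 1
Last usable = broadcast - 1
Range: 142.37.192.1 to 142.37.255.254


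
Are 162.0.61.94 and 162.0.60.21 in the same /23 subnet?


Mask: 255.255.254.0
162.0.61.94 AND mask = 162.0.60.0
162.0.60.21 AND mask = 162.0.60.0
Yes, same subnet (162.0.60.0)


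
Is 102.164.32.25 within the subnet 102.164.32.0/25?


Subnet network: 102.164.32.0
Test IP AND mask: 102.164.32.0
Yes, 102.164.32.25 is in 102.164.32.0/25


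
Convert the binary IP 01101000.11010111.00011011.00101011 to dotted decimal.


01101000 = 104
11010111 = 215
00011011 = 27
00101011 = 43
IP: 104.215.27.43


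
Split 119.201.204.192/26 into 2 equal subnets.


New prefix = 26 + 1 = 27
Each subnet has 32 addresses
  119.201.204.192/27
  119.201.204.224/27
Subnets: 119.201.204.192/27, 119.201.204.224/27


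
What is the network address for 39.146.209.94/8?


IP:   00100111.10010010.11010001.01011110
Mask: 11111111.00000000.00000000.00000000
AND operation:
Net:  00100111.00000000.00000000.00000000
Network: 39.0.0.0/8


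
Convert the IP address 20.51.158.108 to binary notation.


20 = 00010100
51 = 00110011
158 = 10011110
108 = 01101100
Binary: 00010100.00110011.10011110.01101100


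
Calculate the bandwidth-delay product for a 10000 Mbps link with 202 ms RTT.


BDP = bandwidth * RTT
= 10000 Mbps * 202 ms
= 10000 * 1e6 * 202 / 1000 bits
= 2020000000 bits
= 252500000 bytes
= 246582.0312 KB
BDP = 2020000000 bits (252500000 bytes)


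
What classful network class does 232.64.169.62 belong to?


First octet: 232
Binary: 11101000
1110xxxx -> Class D (224-239)
Class D (multicast), default mask N/A


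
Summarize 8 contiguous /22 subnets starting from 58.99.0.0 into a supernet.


Original prefix: /22
Number of subnets: 8 = 2^3
New prefix = 22 - 3 = 19
Supernet: 58.99.0.0/19


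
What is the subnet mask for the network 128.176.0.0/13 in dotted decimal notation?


/13 means 13 network bits, 19 host bits
Binary: 11111111111110000000000000000000
Mask: 255.248.0.0


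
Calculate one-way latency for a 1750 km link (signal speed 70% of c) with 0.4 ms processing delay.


Speed = 0.7 * 3e5 km/s = 210000 km/s
Propagation delay = 1750 / 210000 = 0.0083 s = 8.3333 ms
Processing delay = 0.4 ms
Total one-way latency = 8.7333 ms


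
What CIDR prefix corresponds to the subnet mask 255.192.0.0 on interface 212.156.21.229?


Binary: 11111111.11000000.00000000.00000000
Count leading 1s
Prefix: /10


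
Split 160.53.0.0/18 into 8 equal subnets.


New prefix = 18 + 3 = 21
Each subnet has 2048 addresses
  160.53.0.0/21
  160.53.8.0/21
  160.53.16.0/21
  160.53.24.0/21
  160.53.32.0/21
  160.53.40.0/21
  160.53.48.0/21
  160.53.56.0/21
Subnets: 160.53.0.0/21, 160.53.8.0/21, 160.53.16.0/21, 160.53.24.0/21, 160.53.32.0/21, 160.53.40.0/21, 160.53.48.0/21, 160.53.56.0/21


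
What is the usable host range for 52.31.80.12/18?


Network: 52.31.64.0
Broadcast: 52.31.127.255
First usable = network + 1
Last usable = broadcast - 1
Range: 52.31.64.1 to 52.31.127.254


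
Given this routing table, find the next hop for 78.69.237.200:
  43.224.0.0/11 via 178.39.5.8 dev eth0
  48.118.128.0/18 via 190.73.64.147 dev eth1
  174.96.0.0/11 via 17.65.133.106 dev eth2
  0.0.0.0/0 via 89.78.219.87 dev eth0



Longest prefix match for 78.69.237.200:
  /11 43.224.0.0: no
  /18 48.118.128.0: no
  /11 174.96.0.0: no
  /0 0.0.0.0: MATCH
Selected: next-hop 89.78.219.87 via eth0 (matched /0)


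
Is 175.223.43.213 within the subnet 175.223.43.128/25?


Subnet network: 175.223.43.128
Test IP AND mask: 175.223.43.128
Yes, 175.223.43.213 is in 175.223.43.128/25


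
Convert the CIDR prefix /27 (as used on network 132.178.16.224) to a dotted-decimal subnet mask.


/27 means 27 network bits, 5 host bits
Binary: 11111111111111111111111111100000
Mask: 255.255.255.224


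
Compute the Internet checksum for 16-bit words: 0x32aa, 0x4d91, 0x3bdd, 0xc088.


Sum all words (with carry folding):
+ 0x32aa = 0x32aa
+ 0x4d91 = 0x803b
+ 0x3bdd = 0xbc18
+ 0xc088 = 0x7ca1
One's complement: ~0x7ca1
Checksum = 0x835e


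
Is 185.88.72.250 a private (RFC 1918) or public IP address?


RFC 1918 private ranges:
  10.0.0.0/8 (10.0.0.0 - 10.255.255.255)
  172.16.0.0/12 (172.16.0.0 - 172.31.255.255)
  192.168.0.0/16 (192.168.0.0 - 192.168.255.255)
Public (not in any RFC 1918 range)


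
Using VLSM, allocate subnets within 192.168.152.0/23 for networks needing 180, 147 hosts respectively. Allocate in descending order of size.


180 hosts -> /24 (254 usable): 192.168.152.0/24
147 hosts -> /24 (254 usable): 192.168.153.0/24
Allocation: 192.168.152.0/24 (180 hosts, 254 usable); 192.168.153.0/24 (147 hosts, 254 usable)


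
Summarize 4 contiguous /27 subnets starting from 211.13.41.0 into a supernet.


Original prefix: /27
Number of subnets: 4 = 2^2
New prefix = 27 - 2 = 25
Supernet: 211.13.41.0/25


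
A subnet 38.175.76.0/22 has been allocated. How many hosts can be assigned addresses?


Host bits = 32 - 22 = 10
Total addresses = 2^10 = 1024
Usable = total - 2 (network and broadcast)
Usable hosts: 1022


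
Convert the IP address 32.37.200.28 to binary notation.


32 = 00100000
37 = 00100101
200 = 11001000
28 = 00011100
Binary: 00100000.00100101.11001000.00011100


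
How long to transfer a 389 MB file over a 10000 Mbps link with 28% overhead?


Effective throughput = 10000 * (1 - 28/100) = 7200 Mbps
File size in Mb = 389 * 8 = 3112 Mb
Time = 3112 / 7200
Time = 0.4322 seconds


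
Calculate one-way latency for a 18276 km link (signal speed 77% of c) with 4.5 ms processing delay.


Speed = 0.77 * 3e5 km/s = 231000 km/s
Propagation delay = 18276 / 231000 = 0.0791 s = 79.1169 ms
Processing delay = 4.5 ms
Total one-way latency = 83.6169 ms


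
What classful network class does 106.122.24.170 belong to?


First octet: 106
Binary: 01101010
0xxxxxxx -> Class A (1-126)
Class A, default mask 255.0.0.0 (/8)


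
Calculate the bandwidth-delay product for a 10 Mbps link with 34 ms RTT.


BDP = bandwidth * RTT
= 10 Mbps * 34 ms
= 10 * 1e6 * 34 / 1000 bits
= 340000 bits
= 42500 bytes
= 41.5039 KB
BDP = 340000 bits (42500 bytes)


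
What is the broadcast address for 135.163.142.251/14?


Network: 135.160.0.0/14
Host bits = 18
Set all host bits to 1:
Broadcast: 135.163.255.255


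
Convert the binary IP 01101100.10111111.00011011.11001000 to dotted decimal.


01101100 = 108
10111111 = 191
00011011 = 27
11001000 = 200
IP: 108.191.27.200


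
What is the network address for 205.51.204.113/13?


IP:   11001101.00110011.11001100.01110001
Mask: 11111111.11111000.00000000.00000000
AND operation:
Net:  11001101.00110000.00000000.00000000
Network: 205.48.0.0/13


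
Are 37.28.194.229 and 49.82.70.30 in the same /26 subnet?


Mask: 255.255.255.192
37.28.194.229 AND mask = 37.28.194.192
49.82.70.30 AND mask = 49.82.70.0
No, different subnets (37.28.194.192 vs 49.82.70.0)


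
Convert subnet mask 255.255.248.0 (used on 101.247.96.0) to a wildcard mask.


Subnet mask: 255.255.248.0
Wildcard = 255.255.255.255 - subnet mask
255 - 255 = 0
255 - 255 = 0
255 - 248 = 7
255 - 0 = 255
Wildcard: 0.0.7.255


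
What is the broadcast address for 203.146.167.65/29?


Network: 203.146.167.64/29
Host bits = 3
Set all host bits to 1:
Broadcast: 203.146.167.71


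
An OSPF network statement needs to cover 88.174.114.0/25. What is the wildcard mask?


Subnet mask: 255.255.255.128
Wildcard = 255.255.255.255 - subnet mask
255 - 255 = 0
255 - 255 = 0
255 - 255 = 0
255 - 128 = 127
Wildcard: 0.0.0.127


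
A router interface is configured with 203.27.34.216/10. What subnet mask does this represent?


/10 means 10 network bits, 22 host bits
Binary: 11111111110000000000000000000000
Mask: 255.192.0.0


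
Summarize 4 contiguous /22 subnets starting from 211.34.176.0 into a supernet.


Original prefix: /22
Number of subnets: 4 = 2^2
New prefix = 22 - 2 = 20
Supernet: 211.34.176.0/20


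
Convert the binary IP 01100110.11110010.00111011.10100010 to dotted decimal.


01100110 = 102
11110010 = 242
00111011 = 59
10100010 = 162
IP: 102.242.59.162


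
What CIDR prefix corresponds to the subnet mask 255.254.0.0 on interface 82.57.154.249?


Binary: 11111111.11111110.00000000.00000000
Count leading 1s
Prefix: /15


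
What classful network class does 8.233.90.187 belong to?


First octet: 8
Binary: 00001000
0xxxxxxx -> Class A (1-126)
Class A, default mask 255.0.0.0 (/8)


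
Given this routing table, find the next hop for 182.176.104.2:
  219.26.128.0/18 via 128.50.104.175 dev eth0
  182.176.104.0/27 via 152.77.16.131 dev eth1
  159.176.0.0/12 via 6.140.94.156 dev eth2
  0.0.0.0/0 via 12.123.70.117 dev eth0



Longest prefix match for 182.176.104.2:
  /18 219.26.128.0: no
  /27 182.176.104.0: MATCH
  /12 159.176.0.0: no
  /0 0.0.0.0: MATCH
Selected: next-hop 152.77.16.131 via eth1 (matched /27)


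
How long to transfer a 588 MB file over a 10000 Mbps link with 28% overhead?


Effective throughput = 10000 * (1 - 28/100) = 7200 Mbps
File size in Mb = 588 * 8 = 4704 Mb
Time = 4704 / 7200
Time = 0.6533 seconds


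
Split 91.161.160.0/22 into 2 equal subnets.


New prefix = 22 + 1 = 23
Each subnet has 512 addresses
  91.161.160.0/23
  91.161.162.0/23
Subnets: 91.161.160.0/23, 91.161.162.0/23


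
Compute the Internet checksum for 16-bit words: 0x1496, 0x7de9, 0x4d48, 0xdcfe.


Sum all words (with carry folding):
+ 0x1496 = 0x1496
+ 0x7de9 = 0x927f
+ 0x4d48 = 0xdfc7
+ 0xdcfe = 0xbcc6
One's complement: ~0xbcc6
Checksum = 0x4339


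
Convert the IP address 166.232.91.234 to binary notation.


166 = 10100110
232 = 11101000
91 = 01011011
234 = 11101010
Binary: 10100110.11101000.01011011.11101010


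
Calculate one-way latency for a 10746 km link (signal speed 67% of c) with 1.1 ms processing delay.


Speed = 0.67 * 3e5 km/s = 201000 km/s
Propagation delay = 10746 / 201000 = 0.0535 s = 53.4627 ms
Processing delay = 1.1 ms
Total one-way latency = 54.5627 ms


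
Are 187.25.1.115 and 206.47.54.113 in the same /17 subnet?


Mask: 255.255.128.0
187.25.1.115 AND mask = 187.25.0.0
206.47.54.113 AND mask = 206.47.0.0
No, different subnets (187.25.0.0 vs 206.47.0.0)


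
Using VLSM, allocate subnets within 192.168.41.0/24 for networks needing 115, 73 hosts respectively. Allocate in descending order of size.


115 hosts -> /25 (126 usable): 192.168.41.0/25
73 hosts -> /25 (126 usable): 192.168.41.128/25
Allocation: 192.168.41.0/25 (115 hosts, 126 usable); 192.168.41.128/25 (73 hosts, 126 usable)


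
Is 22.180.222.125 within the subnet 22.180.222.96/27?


Subnet network: 22.180.222.96
Test IP AND mask: 22.180.222.96
Yes, 22.180.222.125 is in 22.180.222.96/27


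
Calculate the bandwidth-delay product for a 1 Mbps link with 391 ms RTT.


BDP = bandwidth * RTT
= 1 Mbps * 391 ms
= 1 * 1e6 * 391 / 1000 bits
= 391000 bits
= 48875 bytes
= 47.7295 KB
BDP = 391000 bits (48875 bytes)


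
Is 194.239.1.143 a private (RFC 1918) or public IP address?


RFC 1918 private ranges:
  10.0.0.0/8 (10.0.0.0 - 10.255.255.255)
  172.16.0.0/12 (172.16.0.0 - 172.31.255.255)
  192.168.0.0/16 (192.168.0.0 - 192.168.255.255)
Public (not in any RFC 1918 range)


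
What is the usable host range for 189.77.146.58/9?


Network: 189.0.0.0
Broadcast: 189.127.255.255
First usable = network + 1
Last usable = broadcast - 1
Range: 189.0.0.1 to 189.127.255.254


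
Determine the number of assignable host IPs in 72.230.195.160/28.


Host bits = 32 - 28 = 4
Total addresses = 2^4 = 16
Usable = total - 2 (network and broadcast)
Usable hosts: 14


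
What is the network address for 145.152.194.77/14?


IP:   10010001.10011000.11000010.01001101
Mask: 11111111.11111100.00000000.00000000
AND operation:
Net:  10010001.10011000.00000000.00000000
Network: 145.152.0.0/14


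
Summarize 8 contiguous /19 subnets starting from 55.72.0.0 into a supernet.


Original prefix: /19
Number of subnets: 8 = 2^3
New prefix = 19 - 3 = 16
Supernet: 55.72.0.0/16


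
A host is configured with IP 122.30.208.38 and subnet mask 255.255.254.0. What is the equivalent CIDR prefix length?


Binary: 11111111.11111111.11111110.00000000
Count leading 1s
Prefix: /23


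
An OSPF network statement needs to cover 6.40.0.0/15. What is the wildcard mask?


Subnet mask: 255.254.0.0
Wildcard = 255.255.255.255 - subnet mask
255 - 255 = 0
255 - 254 = 1
255 - 0 = 255
255 - 0 = 255
Wildcard: 0.1.255.255


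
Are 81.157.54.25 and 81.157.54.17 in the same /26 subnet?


Mask: 255.255.255.192
81.157.54.25 AND mask = 81.157.54.0
81.157.54.17 AND mask = 81.157.54.0
Yes, same subnet (81.157.54.0)


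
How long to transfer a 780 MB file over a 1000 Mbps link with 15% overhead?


Effective throughput = 1000 * (1 - 15/100) = 850 Mbps
File size in Mb = 780 * 8 = 6240 Mb
Time = 6240 / 850
Time = 7.3412 seconds


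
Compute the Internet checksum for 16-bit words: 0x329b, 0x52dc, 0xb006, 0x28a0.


Sum all words (with carry folding):
+ 0x329b = 0x329b
+ 0x52dc = 0x8577
+ 0xb006 = 0x357e
+ 0x28a0 = 0x5e1e
One's complement: ~0x5e1e
Checksum = 0xa1e1


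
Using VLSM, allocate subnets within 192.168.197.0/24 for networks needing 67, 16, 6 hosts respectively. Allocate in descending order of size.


67 hosts -> /25 (126 usable): 192.168.197.0/25
16 hosts -> /27 (30 usable): 192.168.197.128/27
6 hosts -> /29 (6 usable): 192.168.197.160/29
Allocation: 192.168.197.0/25 (67 hosts, 126 usable); 192.168.197.128/27 (16 hosts, 30 usable); 192.168.197.160/29 (6 hosts, 6 usable)


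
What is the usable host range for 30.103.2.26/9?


Network: 30.0.0.0
Broadcast: 30.127.255.255
First usable = network + 1
Last usable = broadcast - 1
Range: 30.0.0.1 to 30.127.255.254


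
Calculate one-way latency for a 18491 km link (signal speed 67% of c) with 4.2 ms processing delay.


Speed = 0.67 * 3e5 km/s = 201000 km/s
Propagation delay = 18491 / 201000 = 0.092 s = 91.995 ms
Processing delay = 4.2 ms
Total one-way latency = 96.195 ms


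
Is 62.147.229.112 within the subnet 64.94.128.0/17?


Subnet network: 64.94.128.0
Test IP AND mask: 62.147.128.0
No, 62.147.229.112 is not in 64.94.128.0/17


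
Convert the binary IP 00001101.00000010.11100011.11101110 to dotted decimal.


00001101 = 13
00000010 = 2
11100011 = 227
11101110 = 238
IP: 13.2.227.238


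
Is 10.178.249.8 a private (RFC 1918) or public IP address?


RFC 1918 private ranges:
  10.0.0.0/8 (10.0.0.0 - 10.255.255.255)
  172.16.0.0/12 (172.16.0.0 - 172.31.255.255)
  192.168.0.0/16 (192.168.0.0 - 192.168.255.255)
Private (in 10.0.0.0/8)


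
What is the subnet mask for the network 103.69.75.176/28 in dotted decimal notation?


/28 means 28 network bits, 4 host bits
Binary: 11111111111111111111111111110000
Mask: 255.255.255.240


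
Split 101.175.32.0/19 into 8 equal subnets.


New prefix = 19 + 3 = 22
Each subnet has 1024 addresses
  101.175.32.0/22
  101.175.36.0/22
  101.175.40.0/22
  101.175.44.0/22
  101.175.48.0/22
  101.175.52.0/22
  101.175.56.0/22
  101.175.60.0/22
Subnets: 101.175.32.0/22, 101.175.36.0/22, 101.175.40.0/22, 101.175.44.0/22, 101.175.48.0/22, 101.175.52.0/22, 101.175.56.0/22, 101.175.60.0/22


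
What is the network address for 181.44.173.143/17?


IP:   10110101.00101100.10101101.10001111
Mask: 11111111.11111111.10000000.00000000
AND operation:
Net:  10110101.00101100.10000000.00000000
Network: 181.44.128.0/17


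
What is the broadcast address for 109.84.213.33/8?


Network: 109.0.0.0/8
Host bits = 24
Set all host bits to 1:
Broadcast: 109.255.255.255


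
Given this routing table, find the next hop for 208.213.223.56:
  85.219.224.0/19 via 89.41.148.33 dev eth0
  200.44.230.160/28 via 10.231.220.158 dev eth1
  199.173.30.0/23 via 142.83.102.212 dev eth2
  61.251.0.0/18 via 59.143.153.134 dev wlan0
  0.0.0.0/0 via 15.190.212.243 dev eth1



Longest prefix match for 208.213.223.56:
  /19 85.219.224.0: no
  /28 200.44.230.160: no
  /23 199.173.30.0: no
  /18 61.251.0.0: no
  /0 0.0.0.0: MATCH
Selected: next-hop 15.190.212.243 via eth1 (matched /0)


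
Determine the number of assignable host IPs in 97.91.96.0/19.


Host bits = 32 - 19 = 13
Total addresses = 2^13 = 8192
Usable = total - 2 (network and broadcast)
Usable hosts: 8190


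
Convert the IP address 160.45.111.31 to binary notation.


160 = 10100000
45 = 00101101
111 = 01101111
31 = 00011111
Binary: 10100000.00101101.01101111.00011111


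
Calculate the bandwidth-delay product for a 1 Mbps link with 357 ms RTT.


BDP = bandwidth * RTT
= 1 Mbps * 357 ms
= 1 * 1e6 * 357 / 1000 bits
= 357000 bits
= 44625 bytes
= 43.5791 KB
BDP = 357000 bits (44625 bytes)


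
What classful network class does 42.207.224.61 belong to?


First octet: 42
Binary: 00101010
0xxxxxxx -> Class A (1-126)
Class A, default mask 255.0.0.0 (/8)


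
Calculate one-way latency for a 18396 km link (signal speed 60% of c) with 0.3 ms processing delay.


Speed = 0.6 * 3e5 km/s = 180000 km/s
Propagation delay = 18396 / 180000 = 0.1022 s = 102.2 ms
Processing delay = 0.3 ms
Total one-way latency = 102.5 ms


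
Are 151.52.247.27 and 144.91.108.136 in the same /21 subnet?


Mask: 255.255.248.0
151.52.247.27 AND mask = 151.52.240.0
144.91.108.136 AND mask = 144.91.104.0
No, different subnets (151.52.240.0 vs 144.91.104.0)


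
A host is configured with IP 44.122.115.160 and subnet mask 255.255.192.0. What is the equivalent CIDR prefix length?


Binary: 11111111.11111111.11000000.00000000
Count leading 1s
Prefix: /18


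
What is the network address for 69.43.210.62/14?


IP:   01000101.00101011.11010010.00111110
Mask: 11111111.11111100.00000000.00000000
AND operation:
Net:  01000101.00101000.00000000.00000000
Network: 69.40.0.0/14


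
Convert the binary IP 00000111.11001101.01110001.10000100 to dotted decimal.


00000111 = 7
11001101 = 205
01110001 = 113
10000100 = 132
IP: 7.205.113.132


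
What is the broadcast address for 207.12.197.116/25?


Network: 207.12.197.0/25
Host bits = 7
Set all host bits to 1:
Broadcast: 207.12.197.127


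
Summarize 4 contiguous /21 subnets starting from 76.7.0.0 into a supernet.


Original prefix: /21
Number of subnets: 4 = 2^2
New prefix = 21 - 2 = 19
Supernet: 76.7.0.0/19


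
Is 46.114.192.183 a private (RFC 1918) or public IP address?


RFC 1918 private ranges:
  10.0.0.0/8 (10.0.0.0 - 10.255.255.255)
  172.16.0.0/12 (172.16.0.0 - 172.31.255.255)
  192.168.0.0/16 (192.168.0.0 - 192.168.255.255)
Public (not in any RFC 1918 range)


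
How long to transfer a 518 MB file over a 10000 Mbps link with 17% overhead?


Effective throughput = 10000 * (1 - 17/100) = 8300 Mbps
File size in Mb = 518 * 8 = 4144 Mb
Time = 4144 / 8300
Time = 0.4993 seconds


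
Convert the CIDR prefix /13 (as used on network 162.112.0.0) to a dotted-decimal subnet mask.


/13 means 13 network bits, 19 host bits
Binary: 11111111111110000000000000000000
Mask: 255.248.0.0


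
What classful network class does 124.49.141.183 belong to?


First octet: 124
Binary: 01111100
0xxxxxxx -> Class A (1-126)
Class A, default mask 255.0.0.0 (/8)


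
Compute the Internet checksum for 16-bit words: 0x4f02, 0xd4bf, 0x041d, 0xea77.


Sum all words (with carry folding):
+ 0x4f02 = 0x4f02
+ 0xd4bf = 0x23c2
+ 0x041d = 0x27df
+ 0xea77 = 0x1257
One's complement: ~0x1257
Checksum = 0xeda8
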